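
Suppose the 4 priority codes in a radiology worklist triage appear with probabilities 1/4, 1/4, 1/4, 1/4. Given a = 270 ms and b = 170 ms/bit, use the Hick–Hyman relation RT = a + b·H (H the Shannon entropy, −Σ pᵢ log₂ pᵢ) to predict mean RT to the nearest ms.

610 ms

H = −Σ pᵢ log₂ pᵢ = 0.25·2 + 0.25·2 + 0.25·2 + 0.25·2 = 2.000 bits.
RT = 270 + 170 × 2.000 = 610.00 ms.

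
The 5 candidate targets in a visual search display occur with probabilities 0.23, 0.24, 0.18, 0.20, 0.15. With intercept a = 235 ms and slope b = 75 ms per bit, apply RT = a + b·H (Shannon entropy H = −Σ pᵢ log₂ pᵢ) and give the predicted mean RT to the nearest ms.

408 ms

H = 0.23·log₂(1/0.23) + 0.24·log₂(1/0.24) + 0.18·log₂(1/0.18) + 0.20·log₂(1/0.20) + 0.15·log₂(1/0.15) = 2.3020 bits.
RT = 235 + 75 × 2.3020 = 407.65 ms.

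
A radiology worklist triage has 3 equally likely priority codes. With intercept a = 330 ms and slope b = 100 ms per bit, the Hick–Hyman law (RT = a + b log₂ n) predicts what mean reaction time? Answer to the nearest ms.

log₂(3) = 1.5850 bits, so RT = 330 + 100 × 1.5850 ≈ 488.496 ms.

488 ms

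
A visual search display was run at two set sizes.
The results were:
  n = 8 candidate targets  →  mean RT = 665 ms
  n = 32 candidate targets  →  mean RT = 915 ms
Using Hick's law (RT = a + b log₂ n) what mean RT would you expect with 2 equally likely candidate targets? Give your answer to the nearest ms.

415 ms

RT is linear in log₂ n, so two points fix the line:
  b = (915 − 665) / (log₂ 32 − log₂ 8) = 250 / (5 − 3) = 125 ms/bit
  a = 665 − 125 × 3 = 290 ms
Then RT(2) = 290 + 125 × log₂ 2 = 290 + 125 × 1 ≈ 415.000 ms.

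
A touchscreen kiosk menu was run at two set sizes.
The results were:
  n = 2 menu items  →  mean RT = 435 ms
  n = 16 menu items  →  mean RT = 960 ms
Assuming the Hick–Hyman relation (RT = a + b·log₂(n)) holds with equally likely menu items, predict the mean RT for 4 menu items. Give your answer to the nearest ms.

610 ms

RT is linear in log₂ n, so two points fix the line:
  b = (960 − 435) / (log₂ 16 − log₂ 2) = 525 / (4 − 1) = 175 ms/bit
  a = 435 − 175 × 1 = 260 ms
Then RT(4) = 260 + 175 × log₂ 4 = 260 + 175 × 2 ≈ 610.000 ms.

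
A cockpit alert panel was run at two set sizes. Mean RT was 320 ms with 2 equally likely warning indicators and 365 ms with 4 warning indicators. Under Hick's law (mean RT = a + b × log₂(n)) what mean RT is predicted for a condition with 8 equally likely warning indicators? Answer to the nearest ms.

410 ms

Fit slope and intercept:
  b = (365 − 320) / (log₂ 4 − log₂ 2) = 45 / (2 − 1) = 45 ms/bit
  a = 320 − 45 × 1 = 275 ms
Then RT(8) = 275 + 45 × log₂ 8 = 275 + 45 × 3 ≈ 410.000 ms.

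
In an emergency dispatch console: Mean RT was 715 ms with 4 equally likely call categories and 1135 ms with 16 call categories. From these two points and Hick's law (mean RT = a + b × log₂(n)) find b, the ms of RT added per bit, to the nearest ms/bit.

The slope on a log₂ axis is (1135 − 715) / (4 − 2) = 210 ms/bit.

210 ms/bit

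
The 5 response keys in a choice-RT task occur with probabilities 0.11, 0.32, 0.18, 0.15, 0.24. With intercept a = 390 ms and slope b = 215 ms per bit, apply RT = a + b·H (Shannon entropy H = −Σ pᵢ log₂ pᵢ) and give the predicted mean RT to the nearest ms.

869 ms

Entropy contributions −pᵢ log₂ pᵢ: 0.3503, 0.5260, 0.4453, 0.4105, 0.4941; sum H = 2.2263 bits.
RT = a + bH = 390 + 215·2.2263 = 868.66 ms.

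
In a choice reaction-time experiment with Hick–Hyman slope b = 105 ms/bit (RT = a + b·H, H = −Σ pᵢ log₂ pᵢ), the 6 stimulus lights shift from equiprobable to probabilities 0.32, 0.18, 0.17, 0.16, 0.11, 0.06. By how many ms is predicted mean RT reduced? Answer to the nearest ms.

Equiprobable entropy H₀ = log₂ 6 = 2.5850 bits.
Skewed entropy H = −Σ pᵢ log₂ pᵢ = 2.4228 bits.
ΔRT = b·(H₀ − H) = 105 × 0.1622 = 17.03 ms.

17 ms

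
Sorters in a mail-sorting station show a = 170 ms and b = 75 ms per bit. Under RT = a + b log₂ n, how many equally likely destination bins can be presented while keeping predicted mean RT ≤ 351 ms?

Set 170 + 75·log₂ n ≤ 351 → log₂ n ≤ (351 − 170)/75 = 2.4133.
So n ≤ 2^2.4133 = 5.327; the largest integer n is 5.

5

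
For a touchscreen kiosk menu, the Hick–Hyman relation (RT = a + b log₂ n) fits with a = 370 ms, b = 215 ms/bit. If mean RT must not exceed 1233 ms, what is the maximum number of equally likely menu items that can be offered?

Set 370 + 215·log₂ n ≤ 1233 → log₂ n ≤ (1233 − 370)/215 = 4.0140.
So n ≤ 2^4.0140 = 16.155; the largest integer n is 16.

16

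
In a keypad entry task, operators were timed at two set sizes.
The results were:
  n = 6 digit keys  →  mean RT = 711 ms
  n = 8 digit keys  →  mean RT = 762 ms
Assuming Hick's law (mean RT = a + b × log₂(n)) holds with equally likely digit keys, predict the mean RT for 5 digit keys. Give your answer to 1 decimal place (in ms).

With log₂ n on the abscissa the relation is linear; from the two conditions:
  b = (762 − 711) / (log₂ 8 − log₂ 6) = 51 / (3 − 2.5850) = 122.880 ms/bit
  a = 711 − 122.880 × 2.5850 = 393.359 ms
Then RT(5) = 393.359 + 122.880 × log₂ 5 = 393.359 + 122.880 × 2.3219 ≈ 678.678 ms.

678.7 ms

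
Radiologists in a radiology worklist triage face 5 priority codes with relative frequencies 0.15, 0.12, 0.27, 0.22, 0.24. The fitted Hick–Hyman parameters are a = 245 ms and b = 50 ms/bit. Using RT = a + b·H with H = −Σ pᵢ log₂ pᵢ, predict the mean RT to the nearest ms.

358 ms

Entropy contributions −pᵢ log₂ pᵢ: 0.4105, 0.3671, 0.5100, 0.4806, 0.4941; sum H = 2.2623 bits.
RT = a + bH = 245 + 50·2.2623 = 358.12 ms.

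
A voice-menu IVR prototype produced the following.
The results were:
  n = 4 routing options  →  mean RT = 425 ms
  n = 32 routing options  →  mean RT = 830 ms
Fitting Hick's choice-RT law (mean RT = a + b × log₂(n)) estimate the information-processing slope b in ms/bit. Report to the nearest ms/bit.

b = (RT₂ − RT₁)/(log₂ n₂ − log₂ n₁) = (830 − 425)/(5 − 2) = 135 ms/bit.

135 ms/bit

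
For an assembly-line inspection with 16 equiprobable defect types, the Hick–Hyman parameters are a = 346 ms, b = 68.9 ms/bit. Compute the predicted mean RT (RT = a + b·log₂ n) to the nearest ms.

622 ms

log₂(16) = 4 bits, so RT = 346 + 68.9 × 4 ≈ 621.600 ms.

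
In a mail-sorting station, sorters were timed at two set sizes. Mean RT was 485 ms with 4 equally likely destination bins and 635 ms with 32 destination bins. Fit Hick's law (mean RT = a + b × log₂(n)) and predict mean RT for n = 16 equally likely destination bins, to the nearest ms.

Solve the two-equation system in a and b:
  b = (635 − 485) / (log₂ 32 − log₂ 4) = 150 / (5 − 2) = 50 ms/bit
  a = 485 − 50 × 2 = 385 ms
Then RT(16) = 385 + 50 × log₂ 16 = 385 + 50 × 4 ≈ 585.000 ms.

585 ms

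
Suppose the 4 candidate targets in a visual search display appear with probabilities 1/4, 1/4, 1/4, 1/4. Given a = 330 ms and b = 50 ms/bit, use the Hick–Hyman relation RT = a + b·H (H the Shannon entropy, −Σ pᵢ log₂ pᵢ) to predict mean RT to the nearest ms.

430 ms

Each term −pᵢ log₂ pᵢ: 0.25·2 + 0.25·2 + 0.25·2 + 0.25·2; summed, H = 2.000 bits.
Mean RT = a + bH = 330 + 50·2.000 = 430.00 ms.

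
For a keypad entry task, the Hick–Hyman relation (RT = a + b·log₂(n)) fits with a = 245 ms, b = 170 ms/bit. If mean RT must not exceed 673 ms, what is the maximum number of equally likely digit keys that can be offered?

Information budget: (673 − 245)/170 = 2.5176 bits, so n ≤ 2^2.5176 = 5.726 → at most 5.

5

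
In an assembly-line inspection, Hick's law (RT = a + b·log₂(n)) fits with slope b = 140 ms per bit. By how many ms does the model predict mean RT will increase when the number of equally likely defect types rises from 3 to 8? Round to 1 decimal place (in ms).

198.1 ms

Only the slope matters, since a is common to both: ΔRT = b·log₂(n₂/n₁).
log₂(8) − log₂(3) = 3 − 1.5850 = 1.4150.
ΔRT = 140 × 1.4150 = 198.105 ms.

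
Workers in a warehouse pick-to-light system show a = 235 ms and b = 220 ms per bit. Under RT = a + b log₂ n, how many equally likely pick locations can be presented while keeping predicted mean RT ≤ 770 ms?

Set 235 + 220·log₂ n ≤ 770 → log₂ n ≤ (770 − 235)/220 = 2.4318.
So n ≤ 2^2.4318 = 5.396; the largest integer n is 5.

5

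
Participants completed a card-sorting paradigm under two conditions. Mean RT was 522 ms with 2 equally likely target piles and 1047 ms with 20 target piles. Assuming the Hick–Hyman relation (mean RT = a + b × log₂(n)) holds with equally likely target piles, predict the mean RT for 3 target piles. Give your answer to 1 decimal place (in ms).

Fit slope and intercept:
  b = (1047 − 522) / (log₂ 20 − log₂ 2) = 525 / (4.3219 − 1) = 158.041 ms/bit
  a = 522 − 158.041 × 1 = 363.959 ms
Then RT(3) = 363.959 + 158.041 × log₂ 3 = 363.959 + 158.041 × 1.5850 ≈ 614.448 ms.

614.4 ms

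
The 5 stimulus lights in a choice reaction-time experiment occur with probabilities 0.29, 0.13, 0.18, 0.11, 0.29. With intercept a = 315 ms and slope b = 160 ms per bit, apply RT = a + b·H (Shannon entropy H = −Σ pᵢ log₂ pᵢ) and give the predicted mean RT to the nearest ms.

H = 0.29·log₂(1/0.29) + 0.13·log₂(1/0.13) + 0.18·log₂(1/0.18) + 0.11·log₂(1/0.11) + 0.29·log₂(1/0.29) = 2.2140 bits.
RT = 315 + 160 × 2.2140 = 669.25 ms.

669 ms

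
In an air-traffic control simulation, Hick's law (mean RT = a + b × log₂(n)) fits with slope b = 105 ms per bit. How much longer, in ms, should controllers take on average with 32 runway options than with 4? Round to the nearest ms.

Only the slope matters, since a is common to both: ΔRT = b·log₂(n₂/n₁).
log₂(32) − log₂(4) = log₂(32/4) = log₂(8) = 3.
ΔRT = 105 × 3.0000 = 315.000 ms.

315 ms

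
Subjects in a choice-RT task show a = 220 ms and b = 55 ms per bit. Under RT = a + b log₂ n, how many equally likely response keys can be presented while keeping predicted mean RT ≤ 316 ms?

55·log₂ n ≤ 316 − 220 = 96, giving log₂ n ≤ 1.7455 and n ≤ 3.353. The largest whole number is 3.

3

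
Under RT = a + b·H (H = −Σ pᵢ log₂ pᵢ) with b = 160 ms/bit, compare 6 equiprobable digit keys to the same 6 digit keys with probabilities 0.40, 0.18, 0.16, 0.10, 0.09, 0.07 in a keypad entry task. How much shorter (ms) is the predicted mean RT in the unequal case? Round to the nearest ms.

The RT saving is b·ΔH. Equiprobable H₀ = log₂(6) = 2.5850 bits; with the given probabilities H = 2.3105 bits.
b·(H₀ − H) = 160 × (2.5850 − 2.3105) = 43.91 ms.

44 ms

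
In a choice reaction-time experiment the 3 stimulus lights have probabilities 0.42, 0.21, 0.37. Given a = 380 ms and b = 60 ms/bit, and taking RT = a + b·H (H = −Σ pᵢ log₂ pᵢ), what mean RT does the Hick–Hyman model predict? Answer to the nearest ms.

H = 0.42·log₂(1/0.42) + 0.21·log₂(1/0.21) + 0.37·log₂(1/0.37) = 1.5292 bits.
RT = 380 + 60 × 1.5292 = 471.75 ms.

472 ms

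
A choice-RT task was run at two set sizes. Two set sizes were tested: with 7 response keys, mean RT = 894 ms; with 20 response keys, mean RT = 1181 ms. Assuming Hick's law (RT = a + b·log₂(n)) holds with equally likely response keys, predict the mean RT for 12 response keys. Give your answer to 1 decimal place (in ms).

RT is linear in log₂ n, so two points fix the line:
  b = (1181 − 894) / (log₂ 20 − log₂ 7) = 287 / (4.3219 − 2.8074) = 189.492 ms/bit
  a = 894 − 189.492 × 2.8074 = 362.028 ms
Then RT(12) = 362.028 + 189.492 × log₂ 12 = 362.028 + 189.492 × 3.5850 ≈ 1041.351 ms.

1041.4 ms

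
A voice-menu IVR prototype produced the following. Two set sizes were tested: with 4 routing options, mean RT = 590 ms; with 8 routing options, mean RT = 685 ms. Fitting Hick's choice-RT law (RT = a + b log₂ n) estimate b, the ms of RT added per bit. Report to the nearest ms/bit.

95 ms/bit

The slope on a log₂ axis is (685 − 590) / (3 − 2) = 95 ms/bit.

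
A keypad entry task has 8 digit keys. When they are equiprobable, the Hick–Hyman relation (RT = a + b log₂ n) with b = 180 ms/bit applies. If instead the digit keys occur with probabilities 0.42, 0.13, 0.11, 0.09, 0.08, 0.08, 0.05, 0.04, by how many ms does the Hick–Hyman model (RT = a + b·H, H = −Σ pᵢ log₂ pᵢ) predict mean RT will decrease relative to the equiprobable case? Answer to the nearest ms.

80 ms

The RT saving is b·ΔH. Equiprobable H₀ = log₂(8) = 3.0000 bits; with the given probabilities H = 2.5561 bits.
b·(H₀ − H) = 180 × (3.0000 − 2.5561) = 79.90 ms.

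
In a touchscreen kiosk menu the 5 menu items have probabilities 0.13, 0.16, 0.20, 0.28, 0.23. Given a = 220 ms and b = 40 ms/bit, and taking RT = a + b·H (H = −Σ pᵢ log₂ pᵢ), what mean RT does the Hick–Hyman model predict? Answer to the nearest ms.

H = 0.13·log₂(1/0.13) + 0.16·log₂(1/0.16) + 0.20·log₂(1/0.20) + 0.28·log₂(1/0.28) + 0.23·log₂(1/0.23) = 2.2719 bits.
RT = 220 + 40 × 2.2719 = 310.88 ms.

311 ms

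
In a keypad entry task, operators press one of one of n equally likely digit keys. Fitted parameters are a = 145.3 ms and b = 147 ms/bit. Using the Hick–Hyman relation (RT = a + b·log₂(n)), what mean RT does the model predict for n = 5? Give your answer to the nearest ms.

log₂(5) = 2.3219 bits, so RT = 145.3 + 147 × 2.3219 ≈ 486.623 ms.

487 ms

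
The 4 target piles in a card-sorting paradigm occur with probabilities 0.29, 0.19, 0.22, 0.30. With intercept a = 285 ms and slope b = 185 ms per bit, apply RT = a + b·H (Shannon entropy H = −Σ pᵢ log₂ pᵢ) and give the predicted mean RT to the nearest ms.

650 ms

H = 0.29·log₂(1/0.29) + 0.19·log₂(1/0.19) + 0.22·log₂(1/0.22) + 0.30·log₂(1/0.30) = 1.9748 bits.
RT = 285 + 185 × 1.9748 = 650.34 ms.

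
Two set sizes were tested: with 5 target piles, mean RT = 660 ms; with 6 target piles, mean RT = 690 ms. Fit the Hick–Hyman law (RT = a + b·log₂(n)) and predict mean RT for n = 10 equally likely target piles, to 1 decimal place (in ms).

774.1 ms

Solve the two-equation system in a and b:
  b = (690 − 660) / (log₂ 6 − log₂ 5) = 30 / (2.5850 − 2.3219) = 114.054 ms/bit
  a = 660 − 114.054 × 2.3219 = 395.176 ms
Then RT(10) = 395.176 + 114.054 × log₂ 10 = 395.176 + 114.054 × 3.3219 ≈ 774.054 ms.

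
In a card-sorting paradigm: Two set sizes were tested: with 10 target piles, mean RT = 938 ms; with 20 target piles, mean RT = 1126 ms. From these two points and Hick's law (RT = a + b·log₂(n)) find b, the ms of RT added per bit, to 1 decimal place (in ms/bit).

188.0 ms/bit

Slope: b = (1126 − 938) / (log₂ 20 − log₂ 10) = 188/1.0000 = 188.000 ms/bit.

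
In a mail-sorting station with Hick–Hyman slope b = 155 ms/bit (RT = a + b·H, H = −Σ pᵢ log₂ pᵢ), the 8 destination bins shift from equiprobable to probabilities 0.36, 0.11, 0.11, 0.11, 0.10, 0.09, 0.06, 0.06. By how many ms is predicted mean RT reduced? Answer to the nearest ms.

44 ms

Equiprobable entropy H₀ = log₂ 8 = 3.0000 bits.
Skewed entropy H = −Σ pᵢ log₂ pᵢ = 2.7134 bits.
ΔRT = b·(H₀ − H) = 155 × 0.2866 = 44.42 ms.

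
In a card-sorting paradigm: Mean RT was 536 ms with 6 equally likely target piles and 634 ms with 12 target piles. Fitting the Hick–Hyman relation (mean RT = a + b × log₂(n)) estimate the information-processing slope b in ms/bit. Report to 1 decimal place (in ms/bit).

98.0 ms/bit

b = (RT₂ − RT₁)/(log₂ n₂ − log₂ n₁) = (634 − 536)/(3.5850 − 2.5850) = 98.000 ms/bit.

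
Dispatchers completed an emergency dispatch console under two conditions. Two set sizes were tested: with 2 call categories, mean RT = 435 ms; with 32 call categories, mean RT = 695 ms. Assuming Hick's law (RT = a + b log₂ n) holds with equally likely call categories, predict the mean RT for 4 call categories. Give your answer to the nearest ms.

500 ms

Fit slope and intercept:
  b = (695 − 435) / (log₂ 32 − log₂ 2) = 260 / (5 − 1) = 65 ms/bit
  a = 435 − 65 × 1 = 370 ms
Then RT(4) = 370 + 65 × log₂ 4 = 370 + 65 × 2 ≈ 500.000 ms.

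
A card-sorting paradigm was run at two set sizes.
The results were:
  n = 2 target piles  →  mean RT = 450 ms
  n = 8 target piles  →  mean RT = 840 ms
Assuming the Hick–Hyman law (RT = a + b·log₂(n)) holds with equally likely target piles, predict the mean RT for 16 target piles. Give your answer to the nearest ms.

1035 ms

Solve the two-equation system in a and b:
  b = (840 − 450) / (log₂ 8 − log₂ 2) = 390 / (3 − 1) = 195 ms/bit
  a = 450 − 195 × 1 = 255 ms
Then RT(16) = 255 + 195 × log₂ 16 = 255 + 195 × 4 ≈ 1035.000 ms.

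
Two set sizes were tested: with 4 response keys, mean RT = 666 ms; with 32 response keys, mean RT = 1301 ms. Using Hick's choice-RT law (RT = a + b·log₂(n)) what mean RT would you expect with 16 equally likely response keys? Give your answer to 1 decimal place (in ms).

1089.3 ms

Solve the two-equation system in a and b:
  b = (1301 − 666) / (log₂ 32 − log₂ 4) = 635 / (5 − 2) = 211.667 ms/bit
  a = 666 − 211.667 × 2 = 242.667 ms
Then RT(16) = 242.667 + 211.667 × log₂ 16 = 242.667 + 211.667 × 4 ≈ 1089.333 ms.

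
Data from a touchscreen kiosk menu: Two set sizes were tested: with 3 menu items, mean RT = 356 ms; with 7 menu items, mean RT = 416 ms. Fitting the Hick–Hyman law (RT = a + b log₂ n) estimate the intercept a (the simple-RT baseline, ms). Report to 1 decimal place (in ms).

278.2 ms

The slope on a log₂ axis is (416 − 356) / (2.8074 − 1.5850) = 49.084 ms/bit.
a = RT₁ − b·log₂ n₁ = 356 − 49.084 × 1.5850 = 278.204 ms.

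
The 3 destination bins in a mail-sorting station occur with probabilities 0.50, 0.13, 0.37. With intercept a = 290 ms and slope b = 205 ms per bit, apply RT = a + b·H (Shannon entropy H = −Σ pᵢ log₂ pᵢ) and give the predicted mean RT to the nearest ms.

Entropy contributions −pᵢ log₂ pᵢ: 0.5000, 0.3826, 0.5307; sum H = 1.4134 bits.
RT = a + bH = 290 + 205·1.4134 = 579.74 ms.

580 ms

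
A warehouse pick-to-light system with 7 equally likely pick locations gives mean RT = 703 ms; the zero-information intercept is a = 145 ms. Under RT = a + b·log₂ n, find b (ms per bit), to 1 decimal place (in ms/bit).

198.8 ms/bit

b = (703 − 145) / log₂(7) = 558 / 2.8074 = 198.764 ms/bit.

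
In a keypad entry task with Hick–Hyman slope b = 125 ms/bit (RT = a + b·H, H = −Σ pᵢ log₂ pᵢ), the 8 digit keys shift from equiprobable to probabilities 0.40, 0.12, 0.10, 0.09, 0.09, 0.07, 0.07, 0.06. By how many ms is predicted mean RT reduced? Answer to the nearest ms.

The RT saving is b·ΔH. Equiprobable H₀ = log₂(8) = 3.0000 bits; with the given probabilities H = 2.6340 bits.
b·(H₀ − H) = 125 × (3.0000 − 2.6340) = 45.75 ms.

46 ms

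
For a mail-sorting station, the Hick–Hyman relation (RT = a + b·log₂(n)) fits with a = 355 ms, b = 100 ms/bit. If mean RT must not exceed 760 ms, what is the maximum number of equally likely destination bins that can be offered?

16

Set 355 + 100·log₂ n ≤ 760 → log₂ n ≤ (760 − 355)/100 = 4.0500.
So n ≤ 2^4.0500 = 16.564; the largest integer n is 16.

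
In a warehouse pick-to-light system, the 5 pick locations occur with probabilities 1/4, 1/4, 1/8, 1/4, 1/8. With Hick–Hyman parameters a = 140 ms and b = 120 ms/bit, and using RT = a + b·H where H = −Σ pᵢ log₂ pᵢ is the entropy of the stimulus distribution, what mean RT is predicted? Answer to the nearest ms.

410 ms

Each term −pᵢ log₂ pᵢ: 0.25·2 + 0.25·2 + 0.125·3 + 0.25·2 + 0.125·3; summed, H = 2.250 bits.
Mean RT = a + bH = 140 + 120·2.250 = 410.00 ms.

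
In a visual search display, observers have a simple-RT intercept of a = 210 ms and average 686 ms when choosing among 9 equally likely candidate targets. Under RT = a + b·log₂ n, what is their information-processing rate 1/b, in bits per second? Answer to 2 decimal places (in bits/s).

b = (686 − 210)/log₂ 9 = 476/3.1699 = 150.161 ms per bit = 0.15016 s/bit; the reciprocal is 6.660 bits/s.

6.66 bits/s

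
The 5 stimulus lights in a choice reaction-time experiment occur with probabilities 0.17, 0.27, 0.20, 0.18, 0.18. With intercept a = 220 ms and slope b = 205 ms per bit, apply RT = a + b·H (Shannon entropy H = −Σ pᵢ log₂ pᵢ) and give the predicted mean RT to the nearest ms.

691 ms

Entropy contributions −pᵢ log₂ pᵢ: 0.4346, 0.5100, 0.4644, 0.4453, 0.4453; sum H = 2.2996 bits.
RT = a + bH = 220 + 205·2.2996 = 691.42 ms.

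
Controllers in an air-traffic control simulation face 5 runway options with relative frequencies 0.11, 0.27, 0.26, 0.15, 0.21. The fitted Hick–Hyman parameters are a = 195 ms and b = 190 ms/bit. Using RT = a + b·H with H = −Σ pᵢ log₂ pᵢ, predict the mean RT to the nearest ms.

622 ms

H = 0.11·log₂(1/0.11) + 0.27·log₂(1/0.27) + 0.26·log₂(1/0.26) + 0.15·log₂(1/0.15) + 0.21·log₂(1/0.21) = 2.2490 bits.
RT = 195 + 190 × 2.2490 = 622.30 ms.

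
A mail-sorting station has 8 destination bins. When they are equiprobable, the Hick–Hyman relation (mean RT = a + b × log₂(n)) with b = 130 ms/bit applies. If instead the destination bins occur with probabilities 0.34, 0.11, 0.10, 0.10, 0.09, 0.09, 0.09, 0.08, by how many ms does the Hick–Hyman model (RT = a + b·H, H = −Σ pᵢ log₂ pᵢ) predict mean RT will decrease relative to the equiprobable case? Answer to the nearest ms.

The RT saving is b·ΔH. Equiprobable H₀ = log₂(8) = 3.0000 bits; with the given probabilities H = 2.7733 bits.
b·(H₀ − H) = 130 × (3.0000 − 2.7733) = 29.47 ms.

29 ms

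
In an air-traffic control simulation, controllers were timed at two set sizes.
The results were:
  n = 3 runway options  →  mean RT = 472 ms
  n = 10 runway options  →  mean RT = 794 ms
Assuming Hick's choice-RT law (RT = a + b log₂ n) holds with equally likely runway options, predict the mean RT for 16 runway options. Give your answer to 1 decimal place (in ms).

919.7 ms

Fit slope and intercept:
  b = (794 − 472) / (log₂ 10 − log₂ 3) = 322 / (3.3219 − 1.5850) = 185.381 ms/bit
  a = 472 − 185.381 × 1.5850 = 178.178 ms
Then RT(16) = 178.178 + 185.381 × log₂ 16 = 178.178 + 185.381 × 4 ≈ 919.701 ms.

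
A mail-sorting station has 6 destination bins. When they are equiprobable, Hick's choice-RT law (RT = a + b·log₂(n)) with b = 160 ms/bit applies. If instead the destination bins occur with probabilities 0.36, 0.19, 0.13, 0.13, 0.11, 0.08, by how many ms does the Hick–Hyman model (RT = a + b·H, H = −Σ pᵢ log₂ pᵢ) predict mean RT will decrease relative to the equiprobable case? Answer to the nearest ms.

31 ms

Equiprobable entropy H₀ = log₂ 6 = 2.5850 bits.
Skewed entropy H = −Σ pᵢ log₂ pᵢ = 2.3929 bits.
ΔRT = b·(H₀ − H) = 160 × 0.1920 = 30.73 ms.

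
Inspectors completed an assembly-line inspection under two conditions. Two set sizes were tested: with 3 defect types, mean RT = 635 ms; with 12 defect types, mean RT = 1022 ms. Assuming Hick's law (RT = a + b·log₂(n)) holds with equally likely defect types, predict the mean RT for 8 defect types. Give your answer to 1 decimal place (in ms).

RT is linear in log₂ n, so two points fix the line:
  b = (1022 − 635) / (log₂ 12 − log₂ 3) = 387 / (3.5850 − 1.5850) = 193.500 ms/bit
  a = 635 − 193.500 × 1.5850 = 328.310 ms
Then RT(8) = 328.310 + 193.500 × log₂ 8 = 328.310 + 193.500 × 3 ≈ 908.810 ms.

908.8 ms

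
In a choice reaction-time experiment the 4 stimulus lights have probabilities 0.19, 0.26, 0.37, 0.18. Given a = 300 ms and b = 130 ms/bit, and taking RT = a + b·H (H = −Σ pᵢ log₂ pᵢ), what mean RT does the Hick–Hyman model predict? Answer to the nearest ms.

552 ms

H = 0.19·log₂(1/0.19) + 0.26·log₂(1/0.26) + 0.37·log₂(1/0.37) + 0.18·log₂(1/0.18) = 1.9366 bits.
RT = 300 + 130 × 1.9366 = 551.75 ms.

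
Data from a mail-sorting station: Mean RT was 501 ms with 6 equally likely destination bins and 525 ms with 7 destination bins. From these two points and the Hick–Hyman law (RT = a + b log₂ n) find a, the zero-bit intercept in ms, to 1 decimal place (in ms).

222.0 ms

b = (RT₂ − RT₁)/(log₂ n₂ − log₂ n₁) = (525 − 501)/(2.8074 − 2.5850) = 107.917 ms/bit.
a = RT₁ − b·log₂ n₁ = 501 − 107.917 × 2.5850 = 222.038 ms.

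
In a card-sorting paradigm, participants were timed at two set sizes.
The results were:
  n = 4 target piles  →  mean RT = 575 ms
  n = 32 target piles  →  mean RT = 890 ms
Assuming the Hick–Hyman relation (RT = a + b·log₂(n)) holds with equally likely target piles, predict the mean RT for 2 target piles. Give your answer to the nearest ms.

470 ms

RT is linear in log₂ n, so two points fix the line:
  b = (890 − 575) / (log₂ 32 − log₂ 4) = 315 / (5 − 2) = 105 ms/bit
  a = 575 − 105 × 2 = 365 ms
Then RT(2) = 365 + 105 × log₂ 2 = 365 + 105 × 1 ≈ 470.000 ms.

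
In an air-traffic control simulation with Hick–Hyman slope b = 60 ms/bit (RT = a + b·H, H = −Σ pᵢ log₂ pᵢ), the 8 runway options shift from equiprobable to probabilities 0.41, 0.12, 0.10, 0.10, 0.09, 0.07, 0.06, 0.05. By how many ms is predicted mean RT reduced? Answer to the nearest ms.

The RT saving is b·ΔH. Equiprobable H₀ = log₂(8) = 3.0000 bits; with the given probabilities H = 2.5997 bits.
b·(H₀ − H) = 60 × (3.0000 − 2.5997) = 24.02 ms.

24 ms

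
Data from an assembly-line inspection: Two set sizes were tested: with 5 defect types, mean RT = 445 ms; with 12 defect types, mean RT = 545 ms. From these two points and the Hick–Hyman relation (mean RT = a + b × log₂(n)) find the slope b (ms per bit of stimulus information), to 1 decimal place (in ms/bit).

The slope on a log₂ axis is (545 − 445) / (3.5850 − 2.3219) = 79.174 ms/bit.

79.2 ms/bit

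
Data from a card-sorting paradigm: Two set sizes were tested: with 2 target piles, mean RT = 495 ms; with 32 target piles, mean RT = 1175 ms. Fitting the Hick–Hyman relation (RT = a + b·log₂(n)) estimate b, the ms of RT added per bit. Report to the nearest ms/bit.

The slope on a log₂ axis is (1175 − 495) / (5 − 1) = 170 ms/bit.

170 ms/bit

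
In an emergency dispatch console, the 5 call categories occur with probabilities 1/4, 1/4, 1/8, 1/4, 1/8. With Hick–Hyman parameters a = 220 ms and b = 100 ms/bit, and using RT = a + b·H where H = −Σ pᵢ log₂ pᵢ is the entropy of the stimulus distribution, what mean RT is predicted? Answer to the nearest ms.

H = −Σ pᵢ log₂ pᵢ = 0.25·2 + 0.25·2 + 0.125·3 + 0.25·2 + 0.125·3 = 2.250 bits.
RT = 220 + 100 × 2.250 = 445.00 ms.

445 ms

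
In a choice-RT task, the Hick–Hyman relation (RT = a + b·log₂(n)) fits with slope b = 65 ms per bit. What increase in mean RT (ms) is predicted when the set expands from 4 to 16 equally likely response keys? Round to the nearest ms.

Only the slope matters, since a is common to both: ΔRT = b·log₂(n₂/n₁).
log₂(16) − log₂(4) = log₂(16/4) = log₂(4) = 2.
ΔRT = 65 × 2.0000 = 130.000 ms.

130 ms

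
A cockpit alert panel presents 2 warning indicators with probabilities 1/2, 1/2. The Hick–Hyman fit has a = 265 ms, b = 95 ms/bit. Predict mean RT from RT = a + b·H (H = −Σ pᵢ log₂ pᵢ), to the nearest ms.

H = −Σ pᵢ log₂ pᵢ = 0.5·1 + 0.5·1 = 1.000 bits.
RT = 265 + 95 × 1.000 = 360.00 ms.

360 ms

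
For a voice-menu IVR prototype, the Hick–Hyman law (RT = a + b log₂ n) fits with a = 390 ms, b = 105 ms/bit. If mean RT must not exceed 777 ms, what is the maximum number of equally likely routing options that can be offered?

12

Information budget: (777 − 390)/105 = 3.6857 bits, so n ≤ 2^3.6857 = 12.868 → at most 12.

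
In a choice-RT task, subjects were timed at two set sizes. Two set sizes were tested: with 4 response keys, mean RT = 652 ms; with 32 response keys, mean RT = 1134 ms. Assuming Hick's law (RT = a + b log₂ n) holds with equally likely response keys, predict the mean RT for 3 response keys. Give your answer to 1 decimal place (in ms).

With log₂ n on the abscissa the relation is linear; from the two conditions:
  b = (1134 − 652) / (log₂ 32 − log₂ 4) = 482 / (5 − 2) = 160.667 ms/bit
  a = 652 − 160.667 × 2 = 330.667 ms
Then RT(3) = 330.667 + 160.667 × log₂ 3 = 330.667 + 160.667 × 1.5850 ≈ 585.317 ms.

585.3 ms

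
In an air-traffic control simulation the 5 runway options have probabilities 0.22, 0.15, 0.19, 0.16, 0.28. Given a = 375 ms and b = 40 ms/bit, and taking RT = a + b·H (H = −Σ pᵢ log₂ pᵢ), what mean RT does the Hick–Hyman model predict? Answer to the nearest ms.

466 ms

Entropy contributions −pᵢ log₂ pᵢ: 0.4806, 0.4105, 0.4552, 0.4230, 0.5142; sum H = 2.2836 bits.
RT = a + bH = 375 + 40·2.2836 = 466.34 ms.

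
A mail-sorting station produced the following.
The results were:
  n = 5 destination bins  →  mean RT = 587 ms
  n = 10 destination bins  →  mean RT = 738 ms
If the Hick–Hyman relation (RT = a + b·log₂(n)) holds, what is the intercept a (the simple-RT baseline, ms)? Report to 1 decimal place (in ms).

Slope: b = (738 − 587) / (log₂ 10 − log₂ 5) = 151/1.0000 = 151.000 ms/bit.
a = RT₁ − b·log₂ n₁ = 587 − 151.000 × 2.3219 = 236.389 ms.

236.4 ms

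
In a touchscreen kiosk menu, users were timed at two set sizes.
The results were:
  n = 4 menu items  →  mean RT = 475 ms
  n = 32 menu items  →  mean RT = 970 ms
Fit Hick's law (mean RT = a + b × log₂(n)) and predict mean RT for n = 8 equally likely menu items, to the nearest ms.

640 ms

Solve the two-equation system in a and b:
  b = (970 − 475) / (log₂ 32 − log₂ 4) = 495 / (5 − 2) = 165 ms/bit
  a = 475 − 165 × 2 = 145 ms
Then RT(8) = 145 + 165 × log₂ 8 = 145 + 165 × 3 ≈ 640.000 ms.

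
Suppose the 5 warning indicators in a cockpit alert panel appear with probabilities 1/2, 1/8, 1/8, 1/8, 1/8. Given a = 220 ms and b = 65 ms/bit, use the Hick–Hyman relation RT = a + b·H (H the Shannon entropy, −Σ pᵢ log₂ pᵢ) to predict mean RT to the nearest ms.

350 ms

H = −Σ pᵢ log₂ pᵢ = 0.5·1 + 0.125·3 + 0.125·3 + 0.125·3 + 0.125·3 = 2.000 bits.
RT = 220 + 65 × 2.000 = 350.00 ms.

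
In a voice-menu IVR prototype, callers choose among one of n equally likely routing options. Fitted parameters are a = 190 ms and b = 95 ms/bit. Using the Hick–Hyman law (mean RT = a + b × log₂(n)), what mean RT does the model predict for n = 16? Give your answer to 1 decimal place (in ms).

log₂(16) = 4 bits, so RT = 190 + 95 × 4 ≈ 570.000 ms.

570.0 ms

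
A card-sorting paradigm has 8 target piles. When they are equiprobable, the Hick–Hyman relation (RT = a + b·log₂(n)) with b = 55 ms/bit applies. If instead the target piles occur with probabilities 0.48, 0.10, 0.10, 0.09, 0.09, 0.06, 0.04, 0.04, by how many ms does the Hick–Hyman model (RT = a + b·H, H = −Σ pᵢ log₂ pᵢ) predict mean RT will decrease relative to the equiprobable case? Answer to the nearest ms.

The RT saving is b·ΔH. Equiprobable H₀ = log₂(8) = 3.0000 bits; with the given probabilities H = 2.4130 bits.
b·(H₀ − H) = 55 × (3.0000 − 2.4130) = 32.28 ms.

32 ms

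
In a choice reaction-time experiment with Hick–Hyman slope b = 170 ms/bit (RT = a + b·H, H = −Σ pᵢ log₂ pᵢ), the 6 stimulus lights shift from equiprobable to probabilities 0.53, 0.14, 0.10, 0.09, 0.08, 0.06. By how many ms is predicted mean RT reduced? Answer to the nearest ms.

Equiprobable entropy H₀ = log₂ 6 = 2.5850 bits.
Skewed entropy H = −Σ pᵢ log₂ pᵢ = 2.0624 bits.
ΔRT = b·(H₀ − H) = 170 × 0.5225 = 88.83 ms.

89 ms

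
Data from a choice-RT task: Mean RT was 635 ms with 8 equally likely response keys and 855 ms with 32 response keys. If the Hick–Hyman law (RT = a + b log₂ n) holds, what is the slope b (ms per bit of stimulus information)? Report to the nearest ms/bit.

110 ms/bit

The slope on a log₂ axis is (855 − 635) / (5 − 3) = 110 ms/bit.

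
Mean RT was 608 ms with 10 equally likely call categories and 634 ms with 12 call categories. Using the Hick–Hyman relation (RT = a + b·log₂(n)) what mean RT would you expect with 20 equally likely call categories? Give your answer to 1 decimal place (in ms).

706.8 ms

Solve the two-equation system in a and b:
  b = (634 − 608) / (log₂ 12 − log₂ 10) = 26 / (3.5850 − 3.3219) = 98.846 ms/bit
  a = 608 − 98.846 × 3.3219 = 279.639 ms
Then RT(20) = 279.639 + 98.846 × log₂ 20 = 279.639 + 98.846 × 4.3219 ≈ 706.846 ms.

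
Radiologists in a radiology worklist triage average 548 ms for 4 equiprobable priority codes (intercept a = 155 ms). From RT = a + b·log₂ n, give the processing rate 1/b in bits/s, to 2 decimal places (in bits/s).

Choice component = 548 − 155 = 393 ms over log₂(4) = 2 bits.
b = 393 / 2 = 196.500 ms/bit, so 1/b = 5.089 bits/s.

5.09 bits/s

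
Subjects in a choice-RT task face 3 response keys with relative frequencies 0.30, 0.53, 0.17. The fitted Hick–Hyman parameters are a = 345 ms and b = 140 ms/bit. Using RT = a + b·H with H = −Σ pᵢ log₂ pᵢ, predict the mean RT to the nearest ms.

547 ms

Entropy contributions −pᵢ log₂ pᵢ: 0.5211, 0.4854, 0.4346; sum H = 1.4411 bits.
RT = a + bH = 345 + 140·1.4411 = 546.76 ms.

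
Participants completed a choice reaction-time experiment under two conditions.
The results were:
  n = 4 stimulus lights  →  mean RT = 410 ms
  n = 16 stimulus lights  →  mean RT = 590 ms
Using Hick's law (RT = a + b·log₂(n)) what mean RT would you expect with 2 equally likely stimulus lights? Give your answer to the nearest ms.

320 ms

Solve the two-equation system in a and b:
  b = (590 − 410) / (log₂ 16 − log₂ 4) = 180 / (4 − 2) = 90 ms/bit
  a = 410 − 90 × 2 = 230 ms
Then RT(2) = 230 + 90 × log₂ 2 = 230 + 90 × 1 ≈ 320.000 ms.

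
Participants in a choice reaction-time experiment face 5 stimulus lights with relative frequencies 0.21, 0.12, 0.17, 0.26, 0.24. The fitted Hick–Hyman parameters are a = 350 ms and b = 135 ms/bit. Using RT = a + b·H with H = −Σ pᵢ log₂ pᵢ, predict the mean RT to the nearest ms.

657 ms

Entropy contributions −pᵢ log₂ pᵢ: 0.4728, 0.3671, 0.4346, 0.5053, 0.4941; sum H = 2.2739 bits.
RT = a + bH = 350 + 135·2.2739 = 656.98 ms.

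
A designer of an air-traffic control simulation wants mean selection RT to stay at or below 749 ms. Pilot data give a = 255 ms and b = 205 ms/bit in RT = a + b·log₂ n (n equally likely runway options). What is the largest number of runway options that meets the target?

5

Information budget: (749 − 255)/205 = 2.4098 bits, so n ≤ 2^2.4098 = 5.314 → at most 5.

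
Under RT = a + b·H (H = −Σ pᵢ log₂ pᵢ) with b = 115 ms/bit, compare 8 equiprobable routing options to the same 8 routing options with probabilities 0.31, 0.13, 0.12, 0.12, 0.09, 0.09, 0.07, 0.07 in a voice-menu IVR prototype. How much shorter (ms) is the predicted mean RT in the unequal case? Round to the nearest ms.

Equiprobable entropy H₀ = log₂ 8 = 3.0000 bits.
Skewed entropy H = −Σ pᵢ log₂ pᵢ = 2.8030 bits.
ΔRT = b·(H₀ − H) = 115 × 0.1970 = 22.66 ms.

23 ms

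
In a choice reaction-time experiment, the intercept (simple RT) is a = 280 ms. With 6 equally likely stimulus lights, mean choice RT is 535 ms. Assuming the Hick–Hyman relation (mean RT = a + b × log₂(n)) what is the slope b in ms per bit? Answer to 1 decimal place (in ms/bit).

98.6 ms/bit

log₂(6) = 2.5850 bits.
b = (RT − a)/log₂ n = (535 − 280) / 2.5850 = 98.647 ms/bit.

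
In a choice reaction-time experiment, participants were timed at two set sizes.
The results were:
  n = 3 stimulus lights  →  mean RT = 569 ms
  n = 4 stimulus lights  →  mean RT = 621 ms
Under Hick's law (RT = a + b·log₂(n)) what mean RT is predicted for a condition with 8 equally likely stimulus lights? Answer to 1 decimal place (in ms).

746.3 ms

RT is linear in log₂ n, so two points fix the line:
  b = (621 − 569) / (log₂ 4 − log₂ 3) = 52 / (2 − 1.5850) = 125.290 ms/bit
  a = 569 − 125.290 × 1.5850 = 370.420 ms
Then RT(8) = 370.420 + 125.290 × log₂ 8 = 370.420 + 125.290 × 3 ≈ 746.290 ms.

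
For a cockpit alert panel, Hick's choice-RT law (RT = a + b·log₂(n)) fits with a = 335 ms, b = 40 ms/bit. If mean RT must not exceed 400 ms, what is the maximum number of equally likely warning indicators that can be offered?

Information budget: (400 − 335)/40 = 1.6250 bits, so n ≤ 2^1.6250 = 3.084 → at most 3.

3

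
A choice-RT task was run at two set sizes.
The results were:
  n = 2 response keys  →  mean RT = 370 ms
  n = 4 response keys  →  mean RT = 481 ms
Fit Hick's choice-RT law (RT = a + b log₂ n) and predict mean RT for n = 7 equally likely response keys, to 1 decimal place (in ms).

Fit slope and intercept:
  b = (481 − 370) / (log₂ 4 − log₂ 2) = 111 / (2 − 1) = 111.000 ms/bit
  a = 370 − 111.000 × 1 = 259.000 ms
Then RT(7) = 259.000 + 111.000 × log₂ 7 = 259.000 + 111.000 × 2.8074 ≈ 570.616 ms.

570.6 ms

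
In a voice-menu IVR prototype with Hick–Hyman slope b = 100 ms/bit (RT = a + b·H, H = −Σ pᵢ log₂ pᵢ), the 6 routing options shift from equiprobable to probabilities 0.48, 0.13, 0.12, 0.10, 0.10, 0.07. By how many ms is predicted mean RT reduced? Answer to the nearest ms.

The RT saving is b·ΔH. Equiprobable H₀ = log₂(6) = 2.5850 bits; with the given probabilities H = 2.1909 bits.
b·(H₀ − H) = 100 × (2.5850 − 2.1909) = 39.40 ms.

39 ms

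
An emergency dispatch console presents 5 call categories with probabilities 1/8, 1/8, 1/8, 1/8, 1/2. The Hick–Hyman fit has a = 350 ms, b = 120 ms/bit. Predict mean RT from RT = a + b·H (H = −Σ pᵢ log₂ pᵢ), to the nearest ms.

H = −Σ pᵢ log₂ pᵢ = 0.125·3 + 0.125·3 + 0.125·3 + 0.125·3 + 0.5·1 = 2.000 bits.
RT = 350 + 120 × 2.000 = 590.00 ms.

590 ms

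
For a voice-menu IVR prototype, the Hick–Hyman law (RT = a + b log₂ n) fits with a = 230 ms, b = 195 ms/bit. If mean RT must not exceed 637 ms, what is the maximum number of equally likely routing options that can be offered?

4

Information budget: (637 − 230)/195 = 2.0872 bits, so n ≤ 2^2.0872 = 4.249 → at most 4.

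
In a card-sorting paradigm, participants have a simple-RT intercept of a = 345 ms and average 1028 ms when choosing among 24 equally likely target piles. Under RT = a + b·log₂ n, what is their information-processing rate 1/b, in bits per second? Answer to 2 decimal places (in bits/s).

b = (1028 − 345)/log₂ 24 = 683/4.5850 = 148.965 ms per bit = 0.14897 s/bit; the reciprocal is 6.713 bits/s.

6.71 bits/s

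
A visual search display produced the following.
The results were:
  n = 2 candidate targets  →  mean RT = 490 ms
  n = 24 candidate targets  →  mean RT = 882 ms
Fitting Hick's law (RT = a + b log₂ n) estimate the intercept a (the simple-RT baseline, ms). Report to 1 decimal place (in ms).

380.7 ms

The slope on a log₂ axis is (882 − 490) / (4.5850 − 1) = 109.346 ms/bit.
a = RT₁ − b·log₂ n₁ = 490 − 109.346 × 1 = 380.654 ms.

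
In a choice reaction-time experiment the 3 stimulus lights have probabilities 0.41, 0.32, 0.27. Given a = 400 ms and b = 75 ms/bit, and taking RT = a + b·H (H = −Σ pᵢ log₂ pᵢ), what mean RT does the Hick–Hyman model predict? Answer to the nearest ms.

517 ms

H = 0.41·log₂(1/0.41) + 0.32·log₂(1/0.32) + 0.27·log₂(1/0.27) = 1.5634 bits.
RT = 400 + 75 × 1.5634 = 517.26 ms.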